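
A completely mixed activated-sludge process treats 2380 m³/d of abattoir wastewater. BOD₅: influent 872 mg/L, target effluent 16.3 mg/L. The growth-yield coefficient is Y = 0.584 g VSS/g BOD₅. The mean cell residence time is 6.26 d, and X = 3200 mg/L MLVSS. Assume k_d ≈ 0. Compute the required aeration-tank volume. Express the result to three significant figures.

Biomass mass balance (decay neglected): V·X = Y·Q·(S₀ − S)·θ_c, so V = 0.584 × 2380 × (872 − 16.3) × 6.26 / 3200 = 2327 m³.

V ≈ 2330 m³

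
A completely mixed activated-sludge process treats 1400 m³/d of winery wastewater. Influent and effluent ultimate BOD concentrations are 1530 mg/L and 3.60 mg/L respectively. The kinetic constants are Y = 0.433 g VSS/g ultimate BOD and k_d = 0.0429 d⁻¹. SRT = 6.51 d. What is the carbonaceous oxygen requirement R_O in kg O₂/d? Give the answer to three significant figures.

Y_obs = Y / (1 + k_d θ_c) = 0.433 / (1 + 0.0429 × 6.51) = 0.433 / 1.279 = 0.3385.
ΔS = 1530 − 3.60 = 1526 mg/L, so the substrate removal rate is 1400 × 1526/1000 = 2137 kg ultimate BOD/d.
Net sludge production P_X = 0.3385 × 2137 = 723.3 kg VSS/d.
R_O = Q·(S₀ − S) − 1.42·P_X = 2137 − 1.42 × 723.3 = 1110 kg O₂/d.

R_O ≈ 1110 kg O₂/d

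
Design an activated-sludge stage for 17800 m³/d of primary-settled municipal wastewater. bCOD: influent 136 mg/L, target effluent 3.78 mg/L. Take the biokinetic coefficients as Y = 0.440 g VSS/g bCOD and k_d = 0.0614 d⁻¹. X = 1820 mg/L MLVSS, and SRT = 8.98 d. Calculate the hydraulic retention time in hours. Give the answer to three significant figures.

τ ≈ 4.44 h

Rearranging the biomass balance for a CMAS with decay, V = Y·Q·ΔS·θ_c / [X·(1+k_d θ_c)] = 0.440 × 17800 × (136 − 3.78) × 8.98 / [1820 × (1 + 0.0614 × 8.98)] = 9.3×10^6 / 2823 = 3294 m³.
Hydraulic retention time τ = V/Q = 3294 / 17800 = 0.1850 d = 4.441 h.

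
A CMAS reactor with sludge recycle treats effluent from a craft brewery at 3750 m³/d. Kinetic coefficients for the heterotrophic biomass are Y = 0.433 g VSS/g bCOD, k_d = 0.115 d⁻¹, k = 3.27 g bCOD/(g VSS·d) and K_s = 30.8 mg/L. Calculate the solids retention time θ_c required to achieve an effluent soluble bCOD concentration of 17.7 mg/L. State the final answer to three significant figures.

At the target effluent, Y k S/(K_s+S) = 0.433×3.27×17.7/48.50 = 0.5167 d⁻¹.
θ_c = 1/(μ − k_d) = 1/(0.5167 − 0.115) = 1/0.4017 = 2.489 d.

θ_c ≈ 2.49 d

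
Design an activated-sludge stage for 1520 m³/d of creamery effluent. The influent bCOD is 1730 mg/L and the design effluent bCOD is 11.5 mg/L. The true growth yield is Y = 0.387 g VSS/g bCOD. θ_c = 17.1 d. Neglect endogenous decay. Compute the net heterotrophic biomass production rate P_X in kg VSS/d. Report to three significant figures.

P_X ≈ 1010 kg VSS/d

No decay correction is needed, so Y_obs = Y = 0.387.
Mass of bCOD removed per day: Q(S₀ − S) = 1520 × 1718 g/m³ = 2612 kg/d.
P_X = Y_obs · Q(S₀ − S) = 0.3870 × 2612 = 1011 kg VSS/d.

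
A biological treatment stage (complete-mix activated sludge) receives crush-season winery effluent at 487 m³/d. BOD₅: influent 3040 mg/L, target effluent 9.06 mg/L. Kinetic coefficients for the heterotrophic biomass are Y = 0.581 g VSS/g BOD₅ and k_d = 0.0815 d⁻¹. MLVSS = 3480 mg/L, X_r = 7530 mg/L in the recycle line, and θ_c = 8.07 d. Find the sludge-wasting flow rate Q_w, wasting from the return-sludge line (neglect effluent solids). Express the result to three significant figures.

Q_w ≈ 68.7 m³/d

Rearranging the biomass balance for a CMAS with decay, V = Y·Q·ΔS·θ_c / [X·(1+k_d θ_c)] = 0.581 × 487 × (3040 − 9.06) × 8.07 / [3480 × (1 + 0.0815 × 8.07)] = 6.92×10^6 / 5769 = 1200 m³.
Q_w = (V·X)/(θ_c X_r) = 1200 × 3480 / (8.07 × 7530) = 68.70 m³/d.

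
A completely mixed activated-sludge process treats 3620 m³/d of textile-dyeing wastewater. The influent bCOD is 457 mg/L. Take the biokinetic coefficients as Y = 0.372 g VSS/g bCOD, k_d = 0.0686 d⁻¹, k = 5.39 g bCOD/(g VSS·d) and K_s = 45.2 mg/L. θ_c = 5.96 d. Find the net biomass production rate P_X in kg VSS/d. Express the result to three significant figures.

P_X ≈ 431 kg VSS/d

From the Monod/SRT balance for a CMAS, S = K_s·(1+k_d θ_c)/[θ_c·(Y k − k_d) − 1] = 45.2 × (1 + 0.0686 × 5.96) / [5.96 × (0.372 × 5.39 − 0.0686) − 1] = 63.68 / 10.54 = 6.041 mg/L.
Y_obs = Y / (1 + k_d θ_c) = 0.372 / (1 + 0.0686 × 5.96) = 0.372 / 1.409 = 0.2640.
Substrate removed = Q·(S₀ − S) = 3620 m³/d × (457 − 6.04) g/m³ = 1.63×10^6 g/d = 1632 kg/d.
Net biomass production P_X = Y_obs × Q·(S₀ − S) = 0.2640 × 1632 = 431.0 kg VSS/d.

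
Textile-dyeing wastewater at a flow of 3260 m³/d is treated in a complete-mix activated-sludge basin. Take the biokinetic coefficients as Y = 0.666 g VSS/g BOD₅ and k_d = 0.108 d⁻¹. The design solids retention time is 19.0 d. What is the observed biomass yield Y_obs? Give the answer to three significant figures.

Y_obs ≈ 0.218 g VSS/g BOD₅

Correct the yield for decay: Y_obs = Y/(1 + k_d θ_c) = 0.666 / (1 + 0.108 × 19.0) = 0.666 / 3.052 = 0.2182.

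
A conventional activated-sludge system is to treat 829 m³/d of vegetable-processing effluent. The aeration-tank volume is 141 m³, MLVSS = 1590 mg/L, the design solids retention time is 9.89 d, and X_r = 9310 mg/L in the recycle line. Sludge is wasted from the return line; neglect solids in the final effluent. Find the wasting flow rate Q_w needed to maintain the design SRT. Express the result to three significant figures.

Q_w ≈ 2.43 m³/d

Q_w = (V·X)/(θ_c X_r) = 141.0 × 1590 / (9.89 × 9310) = 2.435 m³/d.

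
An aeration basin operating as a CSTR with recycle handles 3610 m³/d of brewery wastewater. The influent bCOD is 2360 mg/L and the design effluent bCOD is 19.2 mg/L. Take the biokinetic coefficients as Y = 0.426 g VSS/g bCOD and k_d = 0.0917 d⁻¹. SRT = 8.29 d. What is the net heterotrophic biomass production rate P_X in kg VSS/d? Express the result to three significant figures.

Observed yield with endogenous decay: Y_obs = Y / (1 + k_d·θ_c) = 0.426 / (1 + 0.0917 × 8.29) = 0.426 / 1.760 = 0.2420 g VSS/g bCOD.
Q·(S₀ − S) = 3610 × (2360 − 19.2) × 10⁻³ = 8450 kg/d removed.
Biomass produced: P_X = Y_obs·Q·ΔS = 0.2420 × 8450 ≈ 2045 kg VSS/d.

P_X ≈ 2050 kg VSS/d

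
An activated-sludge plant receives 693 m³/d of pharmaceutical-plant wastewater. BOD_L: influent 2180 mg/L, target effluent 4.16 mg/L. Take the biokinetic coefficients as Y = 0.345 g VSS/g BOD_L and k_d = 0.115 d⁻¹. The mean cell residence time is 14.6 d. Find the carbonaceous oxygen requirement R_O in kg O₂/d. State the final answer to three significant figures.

R_O ≈ 1230 kg O₂/d

Observed yield with endogenous decay: Y_obs = Y / (1 + k_d·θ_c) = 0.345 / (1 + 0.115 × 14.6) = 0.345 / 2.679 = 0.1288 g VSS/g BOD_L.
ΔS = 2180 − 4.16 = 2176 mg/L, so the substrate removal rate is 693 × 2176/1000 = 1508 kg BOD_L/d.
P_X = Y_obs·Q·(S₀ − S) = 0.1288 × 1508 = 194.2 kg VSS/d.
Carbonaceous O₂ demand = substrate oxidised − cell-mass equivalent = 1508 − 1.42 × 194.2 = 1232 kg O₂/d.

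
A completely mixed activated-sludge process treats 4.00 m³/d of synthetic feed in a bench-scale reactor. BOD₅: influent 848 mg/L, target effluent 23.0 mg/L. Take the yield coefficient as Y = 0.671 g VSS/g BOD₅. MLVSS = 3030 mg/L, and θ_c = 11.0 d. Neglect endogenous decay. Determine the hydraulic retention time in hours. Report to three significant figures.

τ ≈ 48.2 h

V·X = Y·Q·ΔS·θ_c gives V = 0.671 × 4.00 × (848 − 23.0) × 11.0 / 3030 = 8.039 m³.
τ = V/Q = 8.039/4.00 = 2.010 d, or 48.23 h.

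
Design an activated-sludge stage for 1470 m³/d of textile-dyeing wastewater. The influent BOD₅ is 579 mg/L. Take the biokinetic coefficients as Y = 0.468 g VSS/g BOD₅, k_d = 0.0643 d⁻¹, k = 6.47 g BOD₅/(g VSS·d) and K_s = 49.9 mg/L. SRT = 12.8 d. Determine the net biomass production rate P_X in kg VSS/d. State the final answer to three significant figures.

Effluent substrate depends only on kinetics and SRT: S = K_s(1 + k_d θ_c) / [θ_c(Yk − k_d) − 1] = 49.9 × (1 + 0.0643 × 12.8) / [12.8 × (0.468 × 6.47 − 0.0643) − 1] = 90.97 / 36.93 = 2.463 mg/L.
Y_obs = Y / (1 + k_d θ_c) = 0.468 / (1 + 0.0643 × 12.8) = 0.468 / 1.823 = 0.2567.
Q·(S₀ − S) = 1470 × (579 − 2.46) × 10⁻³ = 847.5 kg/d removed.
Net biomass production P_X = Y_obs × Q·(S₀ − S) = 0.2567 × 847.5 = 217.6 kg VSS/d.

P_X ≈ 218 kg VSS/d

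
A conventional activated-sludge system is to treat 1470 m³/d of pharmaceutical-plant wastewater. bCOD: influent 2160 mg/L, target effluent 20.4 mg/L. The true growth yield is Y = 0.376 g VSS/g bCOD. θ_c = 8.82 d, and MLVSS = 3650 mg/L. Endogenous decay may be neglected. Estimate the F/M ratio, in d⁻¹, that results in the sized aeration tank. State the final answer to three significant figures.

With k_d = 0 the design equation reduces to V = Y Q (S₀−S) θ_c / X = 0.376 × 1470 × (2160 − 20.4) × 8.82 / 3650 = 2858 m³.
F/M = applied load / biomass = Q·S₀/(V·X) = 1470 × 2160 / (2858 × 3650) = 0.3044 d⁻¹.

F/M ≈ 0.304 d⁻¹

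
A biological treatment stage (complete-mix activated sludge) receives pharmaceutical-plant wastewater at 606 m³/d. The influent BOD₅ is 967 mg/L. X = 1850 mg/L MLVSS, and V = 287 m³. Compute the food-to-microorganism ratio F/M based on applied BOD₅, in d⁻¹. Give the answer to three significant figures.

Food-to-microorganism ratio F/M = Q S₀ / (V X) = 606 × 967 / (287.0 × 1850) = 1.104 d⁻¹.

F/M ≈ 1.10 d⁻¹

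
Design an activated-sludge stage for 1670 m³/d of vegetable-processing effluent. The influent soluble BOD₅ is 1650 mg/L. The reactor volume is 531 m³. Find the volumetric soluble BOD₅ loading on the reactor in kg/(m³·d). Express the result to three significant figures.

L_v ≈ 5.19 kg soluble BOD₅/(m³·d)

L_v = Q S₀ / V = 1670 × 1650 × 10⁻³ / 531.0 = 5.189 kg/(m³·d).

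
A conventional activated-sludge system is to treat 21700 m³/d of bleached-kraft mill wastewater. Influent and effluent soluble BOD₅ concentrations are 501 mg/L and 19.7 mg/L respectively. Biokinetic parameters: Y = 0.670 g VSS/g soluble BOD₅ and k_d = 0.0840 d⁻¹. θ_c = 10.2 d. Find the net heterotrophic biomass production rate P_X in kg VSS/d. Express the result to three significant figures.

Correct the yield for decay: Y_obs = Y/(1 + k_d θ_c) = 0.670 / (1 + 0.0840 × 10.2) = 0.670 / 1.857 = 0.3608.
Substrate removed = Q·(S₀ − S) = 21700 m³/d × (501 − 19.7) g/m³ = 1.04×10^7 g/d = 10444 kg/d.
So the net sludge growth is P_X = 0.3608 × 10444 = 3769 kg VSS/d.

P_X ≈ 3770 kg VSS/d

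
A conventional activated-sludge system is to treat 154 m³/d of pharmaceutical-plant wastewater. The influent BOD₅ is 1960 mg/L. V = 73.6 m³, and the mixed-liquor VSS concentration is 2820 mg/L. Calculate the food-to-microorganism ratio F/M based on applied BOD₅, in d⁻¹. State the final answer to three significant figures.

F/M = Q·S₀ / (V·X) = 154 × 1960 / (73.60 × 2820) = 1.454 g BOD₅·(g VSS·d)⁻¹.

F/M ≈ 1.45 d⁻¹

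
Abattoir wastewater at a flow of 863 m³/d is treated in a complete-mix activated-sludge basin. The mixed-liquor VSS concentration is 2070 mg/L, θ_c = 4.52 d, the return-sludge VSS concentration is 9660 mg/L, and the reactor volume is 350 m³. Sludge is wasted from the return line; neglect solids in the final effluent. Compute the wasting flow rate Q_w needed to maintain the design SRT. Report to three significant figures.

θ_c = V·X/(Q_w·X_r) when wasting from the recycle, so Q_w = V·X/(θ_c·X_r) = 350.0 × 2070 / (4.52 × 9660) = 16.59 m³/d.

Q_w ≈ 16.6 m³/d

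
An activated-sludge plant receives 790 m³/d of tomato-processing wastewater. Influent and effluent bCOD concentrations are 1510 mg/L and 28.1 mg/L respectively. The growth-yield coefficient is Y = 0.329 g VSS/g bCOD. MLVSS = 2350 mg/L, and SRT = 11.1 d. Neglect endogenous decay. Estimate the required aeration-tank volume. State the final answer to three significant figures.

Biomass mass balance (decay neglected): V·X = Y·Q·(S₀ − S)·θ_c, so V = 0.329 × 790 × (1510 − 28.1) × 11.1 / 2350 = 1819 m³.

V ≈ 1820 m³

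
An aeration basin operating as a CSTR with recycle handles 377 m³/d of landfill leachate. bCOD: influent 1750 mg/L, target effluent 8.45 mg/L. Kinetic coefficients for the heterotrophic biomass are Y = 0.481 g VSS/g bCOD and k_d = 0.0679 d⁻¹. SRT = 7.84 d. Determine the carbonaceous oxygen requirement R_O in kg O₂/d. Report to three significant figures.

The observed yield is Y_obs = Y/(1 + k_d·θ_c) = 0.481 / (1 + 0.0679 × 7.84) = 0.481 / 1.532 = 0.3139 g VSS per g bCOD removed.
Q·(S₀ − S) = 377 × (1750 − 8.45) × 10⁻³ = 656.6 kg/d removed.
Biomass synthesised: P_X = Y_obs × 656.6 = 206.1 kg VSS/d.
R_O = Q·(S₀ − S) − 1.42·P_X = 656.6 − 1.42 × 206.1 = 363.9 kg O₂/d.

R_O ≈ 364 kg O₂/d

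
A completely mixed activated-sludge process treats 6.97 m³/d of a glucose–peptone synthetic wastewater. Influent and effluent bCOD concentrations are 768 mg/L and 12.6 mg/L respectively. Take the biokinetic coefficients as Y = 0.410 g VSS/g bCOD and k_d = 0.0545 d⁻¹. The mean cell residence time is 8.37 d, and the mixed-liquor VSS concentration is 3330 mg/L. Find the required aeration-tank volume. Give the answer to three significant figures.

V ≈ 3.73 m³

From the SRT design equation V = Y Q (S₀−S) θ_c / [X (1 + k_d θ_c)] = 0.410 × 6.97 × (768 − 12.6) × 8.37 / [3330 × (1 + 0.0545 × 8.37)] = 1.81×10^4 / 4849 = 3.726 m³.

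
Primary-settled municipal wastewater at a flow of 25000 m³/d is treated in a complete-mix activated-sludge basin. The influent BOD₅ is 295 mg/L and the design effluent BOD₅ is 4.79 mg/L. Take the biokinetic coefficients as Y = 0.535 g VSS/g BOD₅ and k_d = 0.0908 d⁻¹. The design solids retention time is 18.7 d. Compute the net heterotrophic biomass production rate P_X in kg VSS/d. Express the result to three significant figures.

The observed yield is Y_obs = Y/(1 + k_d·θ_c) = 0.535 / (1 + 0.0908 × 18.7) = 0.535 / 2.698 = 0.1983 g VSS per g BOD₅ removed.
Substrate removed = Q·(S₀ − S) = 25000 m³/d × (295 − 4.79) g/m³ = 7.26×10^6 g/d = 7255 kg/d.
So the net sludge growth is P_X = 0.1983 × 7255 = 1439 kg VSS/d.

P_X ≈ 1440 kg VSS/d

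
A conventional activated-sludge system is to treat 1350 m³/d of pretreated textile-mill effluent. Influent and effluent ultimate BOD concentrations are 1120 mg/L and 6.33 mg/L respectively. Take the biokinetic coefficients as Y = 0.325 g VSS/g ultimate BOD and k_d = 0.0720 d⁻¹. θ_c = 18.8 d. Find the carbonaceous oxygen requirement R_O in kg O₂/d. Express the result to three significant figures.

R_O ≈ 1210 kg O₂/d

Correct the yield for decay: Y_obs = Y/(1 + k_d θ_c) = 0.325 / (1 + 0.0720 × 18.8) = 0.325 / 2.354 = 0.1381.
Mass of ultimate BOD removed per day: Q(S₀ − S) = 1350 × 1114 g/m³ = 1503 kg/d.
P_X = Y_obs·Q·(S₀ − S) = 0.1381 × 1503 = 207.6 kg VSS/d.
Carbonaceous O₂ demand = substrate oxidised − cell-mass equivalent = 1503 − 1.42 × 207.6 = 1209 kg O₂/d.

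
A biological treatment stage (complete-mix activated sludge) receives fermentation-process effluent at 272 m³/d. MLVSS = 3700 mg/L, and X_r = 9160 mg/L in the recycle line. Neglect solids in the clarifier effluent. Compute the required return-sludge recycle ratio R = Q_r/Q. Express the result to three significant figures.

Solids balance on the clarifier gives (1+R)X = R·X_r, so R = X/(X_r − X) = 3700 / (9160 − 3700) = 0.6777.

R ≈ 0.678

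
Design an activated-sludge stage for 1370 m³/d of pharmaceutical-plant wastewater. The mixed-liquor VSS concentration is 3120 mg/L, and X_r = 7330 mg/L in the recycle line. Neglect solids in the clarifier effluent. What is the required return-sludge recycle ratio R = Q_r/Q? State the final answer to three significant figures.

R = Q_r/Q = X/(X_r − X) = 3120 / (7330 − 3120) = 0.7411.

R ≈ 0.741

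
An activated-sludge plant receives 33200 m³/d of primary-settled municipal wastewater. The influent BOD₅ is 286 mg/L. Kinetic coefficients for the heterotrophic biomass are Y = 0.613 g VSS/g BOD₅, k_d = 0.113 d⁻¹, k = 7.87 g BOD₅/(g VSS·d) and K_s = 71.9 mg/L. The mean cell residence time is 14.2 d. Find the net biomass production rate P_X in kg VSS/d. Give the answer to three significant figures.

P_X ≈ 2210 kg VSS/d

From the Monod/SRT balance for a CMAS, S = K_s·(1+k_d θ_c)/[θ_c·(Y k − k_d) − 1] = 71.9 × (1 + 0.113 × 14.2) / [14.2 × (0.613 × 7.87 − 0.113) − 1] = 187.3 / 65.90 = 2.842 mg/L.
Observed yield with endogenous decay: Y_obs = Y / (1 + k_d·θ_c) = 0.613 / (1 + 0.113 × 14.2) = 0.613 / 2.605 = 0.2354 g VSS/g BOD₅.
ΔS = 286 − 2.84 = 283.2 mg/L, so the substrate removal rate is 33200 × 283.2/1000 = 9401 kg BOD₅/d.
So the net sludge growth is P_X = 0.2354 × 9401 = 2213 kg VSS/d.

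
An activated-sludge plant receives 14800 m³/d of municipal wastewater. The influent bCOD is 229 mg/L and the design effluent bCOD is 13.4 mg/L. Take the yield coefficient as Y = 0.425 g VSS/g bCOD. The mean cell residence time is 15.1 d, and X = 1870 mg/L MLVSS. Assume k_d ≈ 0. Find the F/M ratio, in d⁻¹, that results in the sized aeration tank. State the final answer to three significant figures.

F/M ≈ 0.166 d⁻¹

V·X = Y·Q·ΔS·θ_c gives V = 0.425 × 14800 × (229 − 13.4) × 15.1 / 1870 = 10951 m³.
F/M = Q·S₀ / (V·X) = 14800 × 229 / (10951 × 1870) = 0.1655 g bCOD·(g VSS·d)⁻¹.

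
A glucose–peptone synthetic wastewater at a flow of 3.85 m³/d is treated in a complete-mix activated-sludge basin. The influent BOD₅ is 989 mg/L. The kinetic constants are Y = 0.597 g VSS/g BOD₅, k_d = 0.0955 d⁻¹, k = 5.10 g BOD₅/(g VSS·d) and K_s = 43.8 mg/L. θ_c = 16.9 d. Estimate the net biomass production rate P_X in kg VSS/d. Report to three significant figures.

P_X ≈ 0.868 kg VSS/d

From the Monod/SRT balance for a CMAS, S = K_s·(1+k_d θ_c)/[θ_c·(Y k − k_d) − 1] = 43.8 × (1 + 0.0955 × 16.9) / [16.9 × (0.597 × 5.10 − 0.0955) − 1] = 114.5 / 48.84 = 2.344 mg/L.
The observed yield is Y_obs = Y/(1 + k_d·θ_c) = 0.597 / (1 + 0.0955 × 16.9) = 0.597 / 2.614 = 0.2284 g VSS per g BOD₅ removed.
Mass of BOD₅ removed per day: Q(S₀ − S) = 3.85 × 986.7 g/m³ = 3.799 kg/d.
Biomass produced: P_X = Y_obs·Q·ΔS = 0.2284 × 3.799 ≈ 0.8676 kg VSS/d.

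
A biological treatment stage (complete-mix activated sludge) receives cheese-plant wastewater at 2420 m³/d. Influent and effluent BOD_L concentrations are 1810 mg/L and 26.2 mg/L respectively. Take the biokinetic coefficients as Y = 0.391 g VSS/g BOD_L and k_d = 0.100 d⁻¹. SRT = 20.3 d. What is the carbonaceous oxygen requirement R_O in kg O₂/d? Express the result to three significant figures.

Correct the yield for decay: Y_obs = Y/(1 + k_d θ_c) = 0.391 / (1 + 0.100 × 20.3) = 0.391 / 3.030 = 0.1290.
Mass of BOD_L removed per day: Q(S₀ − S) = 2420 × 1784 g/m³ = 4317 kg/d.
Net sludge production P_X = 0.1290 × 4317 = 557.1 kg VSS/d.
Carbonaceous O₂ demand = substrate oxidised − cell-mass equivalent = 4317 − 1.42 × 557.1 = 3526 kg O₂/d.

R_O ≈ 3530 kg O₂/d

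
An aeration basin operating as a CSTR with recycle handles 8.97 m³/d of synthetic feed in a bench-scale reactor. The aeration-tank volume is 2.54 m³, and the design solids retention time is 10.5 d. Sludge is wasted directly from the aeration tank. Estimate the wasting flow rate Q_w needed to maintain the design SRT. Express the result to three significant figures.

Wasting from the aeration tank: Q_w = V / θ_c = 2.540 / 10.5 = 0.2419 m³/d.

Q_w ≈ 0.242 m³/d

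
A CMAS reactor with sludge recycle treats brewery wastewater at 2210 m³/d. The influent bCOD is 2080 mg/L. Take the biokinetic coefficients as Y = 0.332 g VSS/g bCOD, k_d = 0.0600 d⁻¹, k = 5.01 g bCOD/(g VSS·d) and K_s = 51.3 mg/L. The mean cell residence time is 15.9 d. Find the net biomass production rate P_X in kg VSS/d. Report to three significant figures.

Effluent substrate depends only on kinetics and SRT: S = K_s(1 + k_d θ_c) / [θ_c(Yk − k_d) − 1] = 51.3 × (1 + 0.0600 × 15.9) / [15.9 × (0.332 × 5.01 − 0.0600) − 1] = 100.2 / 24.49 = 4.093 mg/L.
Y_obs = Y / (1 + k_d θ_c) = 0.332 / (1 + 0.0600 × 15.9) = 0.332 / 1.954 = 0.1699.
Mass of bCOD removed per day: Q(S₀ − S) = 2210 × 2076 g/m³ = 4588 kg/d.
Biomass produced: P_X = Y_obs·Q·ΔS = 0.1699 × 4588 ≈ 779.5 kg VSS/d.

P_X ≈ 779 kg VSS/d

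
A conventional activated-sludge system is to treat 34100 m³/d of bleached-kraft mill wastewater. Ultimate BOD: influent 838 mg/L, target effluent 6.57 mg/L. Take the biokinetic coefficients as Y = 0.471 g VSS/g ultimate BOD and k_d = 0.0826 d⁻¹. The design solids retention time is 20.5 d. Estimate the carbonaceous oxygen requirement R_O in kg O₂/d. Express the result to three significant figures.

Observed yield with endogenous decay: Y_obs = Y / (1 + k_d·θ_c) = 0.471 / (1 + 0.0826 × 20.5) = 0.471 / 2.693 = 0.1749 g VSS/g ultimate BOD.
Q·(S₀ − S) = 34100 × (838 − 6.57) × 10⁻³ = 28352 kg/d removed.
Net sludge production P_X = 0.1749 × 28352 = 4958 kg VSS/d.
R_O = Q·ΔS − 1.42 P_X = 28352 − 7041 = 21311 kg O₂/d.

R_O ≈ 21300 kg O₂/d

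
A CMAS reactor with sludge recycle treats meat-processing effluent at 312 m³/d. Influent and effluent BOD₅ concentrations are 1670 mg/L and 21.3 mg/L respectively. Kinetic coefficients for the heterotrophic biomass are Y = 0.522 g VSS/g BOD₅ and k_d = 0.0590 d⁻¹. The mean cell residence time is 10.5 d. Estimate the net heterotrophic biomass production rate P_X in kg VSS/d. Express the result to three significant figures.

Y_obs = Y / (1 + k_d θ_c) = 0.522 / (1 + 0.0590 × 10.5) = 0.522 / 1.619 = 0.3223.
ΔS = 1670 − 21.3 = 1649 mg/L, so the substrate removal rate is 312 × 1649/1000 = 514.4 kg BOD₅/d.
Biomass produced: P_X = Y_obs·Q·ΔS = 0.3223 × 514.4 ≈ 165.8 kg VSS/d.

P_X ≈ 166 kg VSS/d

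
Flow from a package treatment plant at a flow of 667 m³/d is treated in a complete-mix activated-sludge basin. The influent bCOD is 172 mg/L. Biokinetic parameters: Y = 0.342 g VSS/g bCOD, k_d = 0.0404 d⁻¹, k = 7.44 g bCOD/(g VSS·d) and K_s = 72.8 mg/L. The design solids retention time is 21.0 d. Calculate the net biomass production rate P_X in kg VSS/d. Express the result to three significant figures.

P_X ≈ 20.9 kg VSS/d

For a completely mixed reactor with recycle the Lawrence–McCarty relation gives S = K_s·(1 + k_d·θ_c) / [θ_c·(Y·k − k_d) − 1] = 72.8 × (1 + 0.0404 × 21.0) / [21.0 × (0.342 × 7.44 − 0.0404) − 1] = 134.6 / 51.59 = 2.609 mg/L.
Observed yield with endogenous decay: Y_obs = Y / (1 + k_d·θ_c) = 0.342 / (1 + 0.0404 × 21.0) = 0.342 / 1.848 = 0.1850 g VSS/g bCOD.
Substrate removed = Q·(S₀ − S) = 667 m³/d × (172 − 2.61) g/m³ = 1.13×10^5 g/d = 113.0 kg/d.
Biomass produced: P_X = Y_obs·Q·ΔS = 0.1850 × 113.0 ≈ 20.90 kg VSS/d.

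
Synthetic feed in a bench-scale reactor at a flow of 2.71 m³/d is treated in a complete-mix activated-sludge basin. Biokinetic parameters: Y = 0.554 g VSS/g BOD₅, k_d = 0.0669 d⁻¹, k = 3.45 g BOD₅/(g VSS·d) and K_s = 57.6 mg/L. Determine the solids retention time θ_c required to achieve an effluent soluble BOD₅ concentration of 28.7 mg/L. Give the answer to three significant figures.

θ_c ≈ 1.76 d

Specific growth rate at S = 28.7 mg/L: μ = YkS/(K_s+S) = 0.554·3.45·28.7/(57.6+28.7) = 0.6356 d⁻¹.
θ_c = 1/(μ − k_d) = 1/(0.6356 − 0.0669) = 1/0.5687 = 1.758 d.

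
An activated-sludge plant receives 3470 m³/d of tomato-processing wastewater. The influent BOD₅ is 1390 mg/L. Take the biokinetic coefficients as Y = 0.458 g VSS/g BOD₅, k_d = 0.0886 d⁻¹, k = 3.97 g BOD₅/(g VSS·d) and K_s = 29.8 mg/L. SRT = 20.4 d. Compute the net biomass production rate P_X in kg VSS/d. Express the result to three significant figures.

For a completely mixed reactor with recycle the Lawrence–McCarty relation gives S = K_s·(1 + k_d·θ_c) / [θ_c·(Y·k − k_d) − 1] = 29.8 × (1 + 0.0886 × 20.4) / [20.4 × (0.458 × 3.97 − 0.0886) − 1] = 83.66 / 34.29 = 2.440 mg/L.
The observed yield is Y_obs = Y/(1 + k_d·θ_c) = 0.458 / (1 + 0.0886 × 20.4) = 0.458 / 2.807 = 0.1631 g VSS per g BOD₅ removed.
ΔS = 1390 − 2.44 = 1388 mg/L, so the substrate removal rate is 3470 × 1388/1000 = 4815 kg BOD₅/d.
So the net sludge growth is P_X = 0.1631 × 4815 = 785.5 kg VSS/d.

P_X ≈ 785 kg VSS/d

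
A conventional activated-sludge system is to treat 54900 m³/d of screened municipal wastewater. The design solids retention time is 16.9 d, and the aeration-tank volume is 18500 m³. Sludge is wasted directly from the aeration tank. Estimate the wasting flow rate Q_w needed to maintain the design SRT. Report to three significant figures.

Q_w ≈ 1090 m³/d

Wasting from the aeration tank: Q_w = V / θ_c = 18500 / 16.9 = 1095 m³/d.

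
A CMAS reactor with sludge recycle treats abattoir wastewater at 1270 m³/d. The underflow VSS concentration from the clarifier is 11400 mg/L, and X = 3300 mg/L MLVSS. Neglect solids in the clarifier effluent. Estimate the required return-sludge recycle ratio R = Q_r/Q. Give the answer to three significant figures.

R = Q_r/Q = X/(X_r − X) = 3300 / (11400 − 3300) = 0.4074.

R ≈ 0.407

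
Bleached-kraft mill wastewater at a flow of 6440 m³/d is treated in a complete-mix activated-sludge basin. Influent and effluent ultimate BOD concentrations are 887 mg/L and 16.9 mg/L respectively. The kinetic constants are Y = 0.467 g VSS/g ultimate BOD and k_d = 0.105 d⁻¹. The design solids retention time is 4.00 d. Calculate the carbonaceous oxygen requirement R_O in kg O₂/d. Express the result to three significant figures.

R_O ≈ 2990 kg O₂/d

The observed yield is Y_obs = Y/(1 + k_d·θ_c) = 0.467 / (1 + 0.105 × 4.00) = 0.467 / 1.420 = 0.3289 g VSS per g ultimate BOD removed.
ΔS = 887 − 16.9 = 870.1 mg/L, so the substrate removal rate is 6440 × 870.1/1000 = 5603 kg ultimate BOD/d.
Net sludge production P_X = 0.3289 × 5603 = 1843 kg VSS/d.
Carbonaceous O₂ demand = substrate oxidised − cell-mass equivalent = 5603 − 1.42 × 1843 = 2987 kg O₂/d.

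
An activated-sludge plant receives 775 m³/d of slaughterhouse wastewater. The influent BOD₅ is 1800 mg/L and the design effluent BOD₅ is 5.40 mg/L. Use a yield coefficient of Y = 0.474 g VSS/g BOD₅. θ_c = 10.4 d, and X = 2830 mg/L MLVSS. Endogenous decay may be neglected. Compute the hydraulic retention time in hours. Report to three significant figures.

Biomass mass balance (decay neglected): V·X = Y·Q·(S₀ − S)·θ_c, so V = 0.474 × 775 × (1800 − 5.40) × 10.4 / 2830 = 2423 m³.
Hydraulic retention time τ = V/Q = 2423 / 775 = 3.126 d = 75.02 h.

τ ≈ 75.0 h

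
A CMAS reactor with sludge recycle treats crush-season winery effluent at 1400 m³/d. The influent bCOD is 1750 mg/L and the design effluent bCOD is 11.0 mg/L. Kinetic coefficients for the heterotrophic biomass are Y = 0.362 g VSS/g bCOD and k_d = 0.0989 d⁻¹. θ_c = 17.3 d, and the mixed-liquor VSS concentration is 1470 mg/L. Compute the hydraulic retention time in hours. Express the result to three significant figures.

τ ≈ 65.6 h

Rearranging the biomass balance for a CMAS with decay, V = Y·Q·ΔS·θ_c / [X·(1+k_d θ_c)] = 0.362 × 1400 × (1750 − 11.0) × 17.3 / [1470 × (1 + 0.0989 × 17.3)] = 1.52×10^7 / 3985 = 3826 m³.
τ = V/Q = 3826/1400 = 2.733 d, or 65.59 h.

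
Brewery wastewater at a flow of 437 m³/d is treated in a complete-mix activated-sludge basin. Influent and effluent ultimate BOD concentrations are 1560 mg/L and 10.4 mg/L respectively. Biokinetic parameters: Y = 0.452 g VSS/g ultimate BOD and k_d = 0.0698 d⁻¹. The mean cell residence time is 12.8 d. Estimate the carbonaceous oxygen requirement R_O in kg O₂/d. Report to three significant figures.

R_O ≈ 448 kg O₂/d

Y_obs = Y / (1 + k_d θ_c) = 0.452 / (1 + 0.0698 × 12.8) = 0.452 / 1.893 = 0.2387.
ΔS = 1560 − 10.4 = 1550 mg/L, so the substrate removal rate is 437 × 1550/1000 = 677.2 kg ultimate BOD/d.
P_X = Y_obs·Q·(S₀ − S) = 0.2387 × 677.2 = 161.7 kg VSS/d.
Carbonaceous O₂ demand = substrate oxidised − cell-mass equivalent = 677.2 − 1.42 × 161.7 = 447.6 kg O₂/d.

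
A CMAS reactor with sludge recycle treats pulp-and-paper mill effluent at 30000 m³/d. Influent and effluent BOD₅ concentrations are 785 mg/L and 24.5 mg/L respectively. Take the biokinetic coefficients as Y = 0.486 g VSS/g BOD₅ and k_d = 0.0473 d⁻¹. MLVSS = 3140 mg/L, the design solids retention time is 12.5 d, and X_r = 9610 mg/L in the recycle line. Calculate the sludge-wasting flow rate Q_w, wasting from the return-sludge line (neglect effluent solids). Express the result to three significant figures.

Q_w ≈ 725 m³/d

From the SRT design equation V = Y Q (S₀−S) θ_c / [X (1 + k_d θ_c)] = 0.486 × 30000 × (785 − 24.5) × 12.5 / [3140 × (1 + 0.0473 × 12.5)] = 1.39×10^8 / 4997 = 27740 m³.
θ_c = V·X/(Q_w·X_r) when wasting from the recycle, so Q_w = V·X/(θ_c·X_r) = 27740 × 3140 / (12.5 × 9610) = 725.1 m³/d.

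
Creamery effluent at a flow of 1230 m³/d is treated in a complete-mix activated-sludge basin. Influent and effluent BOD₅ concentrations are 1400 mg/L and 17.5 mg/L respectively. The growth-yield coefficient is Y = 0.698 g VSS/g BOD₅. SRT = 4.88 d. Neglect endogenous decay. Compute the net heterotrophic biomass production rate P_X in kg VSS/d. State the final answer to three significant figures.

No decay correction is needed, so Y_obs = Y = 0.698.
Mass of BOD₅ removed per day: Q(S₀ − S) = 1230 × 1382 g/m³ = 1700 kg/d.
Net biomass production P_X = Y_obs × Q·(S₀ − S) = 0.6980 × 1700 = 1187 kg VSS/d.

P_X ≈ 1190 kg VSS/d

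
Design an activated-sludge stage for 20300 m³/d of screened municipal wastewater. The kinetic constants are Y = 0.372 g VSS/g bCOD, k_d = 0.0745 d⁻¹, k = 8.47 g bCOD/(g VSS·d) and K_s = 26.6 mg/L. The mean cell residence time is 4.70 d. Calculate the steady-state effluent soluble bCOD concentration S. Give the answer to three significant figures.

From the Monod/SRT balance for a CMAS, S = K_s·(1+k_d θ_c)/[θ_c·(Y k − k_d) − 1] = 26.6 × (1 + 0.0745 × 4.70) / [4.70 × (0.372 × 8.47 − 0.0745) − 1] = 35.91 / 13.46 = 2.668 mg/L.

S ≈ 2.67 mg/L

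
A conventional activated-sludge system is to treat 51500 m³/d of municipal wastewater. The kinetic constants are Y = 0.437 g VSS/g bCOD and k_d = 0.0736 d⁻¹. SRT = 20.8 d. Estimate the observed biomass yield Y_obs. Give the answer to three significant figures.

Y_obs = Y / (1 + k_d θ_c) = 0.437 / (1 + 0.0736 × 20.8) = 0.437 / 2.531 = 0.1727.

Y_obs ≈ 0.173 g VSS/g bCOD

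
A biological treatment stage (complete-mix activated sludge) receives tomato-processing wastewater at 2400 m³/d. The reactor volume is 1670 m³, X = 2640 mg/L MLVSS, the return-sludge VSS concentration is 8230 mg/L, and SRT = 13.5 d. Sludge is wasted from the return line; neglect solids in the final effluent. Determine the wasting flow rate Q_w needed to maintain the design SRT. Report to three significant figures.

Q_w ≈ 39.7 m³/d

Wasting from the return line (neglecting effluent solids): Q_w = V·X / (θ_c·X_r) = 1670 × 2640 / (13.5 × 8230) = 39.68 m³/d.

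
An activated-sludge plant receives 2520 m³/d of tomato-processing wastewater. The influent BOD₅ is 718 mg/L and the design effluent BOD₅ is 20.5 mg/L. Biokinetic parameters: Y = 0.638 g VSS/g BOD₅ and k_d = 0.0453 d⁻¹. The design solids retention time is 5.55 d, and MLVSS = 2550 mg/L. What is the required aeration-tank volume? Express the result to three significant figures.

Rearranging the biomass balance for a CMAS with decay, V = Y·Q·ΔS·θ_c / [X·(1+k_d θ_c)] = 0.638 × 2520 × (718 − 20.5) × 5.55 / [2550 × (1 + 0.0453 × 5.55)] = 6.22×10^6 / 3191 = 1950 m³.

V ≈ 1950 m³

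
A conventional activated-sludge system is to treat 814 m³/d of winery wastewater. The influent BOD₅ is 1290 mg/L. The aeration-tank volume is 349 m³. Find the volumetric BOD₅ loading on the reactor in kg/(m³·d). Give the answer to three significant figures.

L_v = Q S₀ / V = 814 × 1290 × 10⁻³ / 349.0 = 3.009 kg/(m³·d).

L_v ≈ 3.01 kg BOD₅/(m³·d)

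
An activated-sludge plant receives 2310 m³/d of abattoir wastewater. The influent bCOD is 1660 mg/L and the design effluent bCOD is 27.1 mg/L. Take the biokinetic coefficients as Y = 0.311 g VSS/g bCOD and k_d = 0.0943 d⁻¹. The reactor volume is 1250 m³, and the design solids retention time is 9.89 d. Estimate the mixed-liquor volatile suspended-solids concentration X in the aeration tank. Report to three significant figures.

Solving the biomass balance for X: X = Y Q (S₀−S) θ_c / [V (1+k_d θ_c)] = 0.311 × 2310 × (1660 − 27.1) × 9.89 / [1250 × (1 + 0.0943 × 9.89)] = 4803 mg/L.

X ≈ 4800 mg/L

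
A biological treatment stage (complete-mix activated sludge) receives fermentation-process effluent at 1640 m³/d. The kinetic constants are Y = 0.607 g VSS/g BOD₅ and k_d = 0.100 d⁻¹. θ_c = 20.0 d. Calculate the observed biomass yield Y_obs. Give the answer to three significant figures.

Y_obs = Y / (1 + k_d θ_c) = 0.607 / (1 + 0.100 × 20.0) = 0.607 / 3.000 = 0.2023.

Y_obs ≈ 0.202 g VSS/g BOD₅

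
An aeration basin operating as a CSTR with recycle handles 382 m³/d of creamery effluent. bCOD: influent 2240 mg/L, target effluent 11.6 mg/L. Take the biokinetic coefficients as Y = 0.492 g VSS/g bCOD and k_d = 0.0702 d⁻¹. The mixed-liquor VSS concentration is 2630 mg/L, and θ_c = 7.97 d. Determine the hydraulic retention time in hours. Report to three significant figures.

τ ≈ 51.1 h

Steady-state biomass mass balance: V·X·(1 + k_d·θ_c) = Y·Q·(S₀ − S)·θ_c, so V = 0.492 × 382 × (2240 − 11.6) × 7.97 / [2630 × (1 + 0.0702 × 7.97)] = 3.34×10^6 / 4101 = 813.8 m³.
Hydraulic retention time τ = V/Q = 813.8 / 382 = 2.130 d = 51.13 h.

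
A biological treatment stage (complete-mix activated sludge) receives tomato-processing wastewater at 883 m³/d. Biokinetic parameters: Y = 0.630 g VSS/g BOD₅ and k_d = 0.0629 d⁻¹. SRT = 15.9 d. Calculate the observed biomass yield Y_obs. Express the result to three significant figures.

Y_obs ≈ 0.315 g VSS/g BOD₅

Y_obs = Y / (1 + k_d θ_c) = 0.630 / (1 + 0.0629 × 15.9) = 0.630 / 2.000 = 0.3150.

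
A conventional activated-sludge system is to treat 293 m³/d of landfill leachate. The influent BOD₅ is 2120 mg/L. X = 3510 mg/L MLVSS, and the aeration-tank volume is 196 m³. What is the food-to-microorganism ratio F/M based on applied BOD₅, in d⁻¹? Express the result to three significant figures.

F/M = Q·S₀ / (V·X) = 293 × 2120 / (196.0 × 3510) = 0.9029 g BOD₅·(g VSS·d)⁻¹.

F/M ≈ 0.903 d⁻¹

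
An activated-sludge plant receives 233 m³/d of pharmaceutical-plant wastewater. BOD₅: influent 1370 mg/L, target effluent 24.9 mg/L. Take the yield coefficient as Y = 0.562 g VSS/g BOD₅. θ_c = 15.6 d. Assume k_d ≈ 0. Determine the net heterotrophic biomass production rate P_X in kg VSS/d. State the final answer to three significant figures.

P_X ≈ 176 kg VSS/d

No decay correction is needed, so Y_obs = Y = 0.562.
Q·(S₀ − S) = 233 × (1370 − 24.9) × 10⁻³ = 313.4 kg/d removed.
Biomass produced: P_X = Y_obs·Q·ΔS = 0.5620 × 313.4 ≈ 176.1 kg VSS/d.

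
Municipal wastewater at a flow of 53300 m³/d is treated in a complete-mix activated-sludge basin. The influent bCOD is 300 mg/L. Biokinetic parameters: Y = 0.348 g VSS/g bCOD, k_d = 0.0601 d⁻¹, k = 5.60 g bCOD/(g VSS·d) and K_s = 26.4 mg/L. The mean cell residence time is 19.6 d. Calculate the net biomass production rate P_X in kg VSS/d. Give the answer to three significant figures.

P_X ≈ 2540 kg VSS/d

From the Monod/SRT balance for a CMAS, S = K_s·(1+k_d θ_c)/[θ_c·(Y k − k_d) − 1] = 26.4 × (1 + 0.0601 × 19.6) / [19.6 × (0.348 × 5.60 − 0.0601) − 1] = 57.50 / 36.02 = 1.596 mg/L.
Correct the yield for decay: Y_obs = Y/(1 + k_d θ_c) = 0.348 / (1 + 0.0601 × 19.6) = 0.348 / 2.178 = 0.1598.
Substrate removed = Q·(S₀ − S) = 53300 m³/d × (300 − 1.60) g/m³ = 1.59×10^7 g/d = 15905 kg/d.
P_X = Y_obs · Q(S₀ − S) = 0.1598 × 15905 = 2541 kg VSS/d.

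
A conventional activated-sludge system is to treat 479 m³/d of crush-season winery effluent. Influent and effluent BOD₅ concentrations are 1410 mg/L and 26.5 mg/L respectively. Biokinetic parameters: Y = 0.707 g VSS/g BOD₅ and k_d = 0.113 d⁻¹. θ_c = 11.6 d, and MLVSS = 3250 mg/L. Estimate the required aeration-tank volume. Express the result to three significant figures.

From the SRT design equation V = Y Q (S₀−S) θ_c / [X (1 + k_d θ_c)] = 0.707 × 479 × (1410 − 26.5) × 11.6 / [3250 × (1 + 0.113 × 11.6)] = 5.43×10^6 / 7510 = 723.7 m³.

V ≈ 724 m³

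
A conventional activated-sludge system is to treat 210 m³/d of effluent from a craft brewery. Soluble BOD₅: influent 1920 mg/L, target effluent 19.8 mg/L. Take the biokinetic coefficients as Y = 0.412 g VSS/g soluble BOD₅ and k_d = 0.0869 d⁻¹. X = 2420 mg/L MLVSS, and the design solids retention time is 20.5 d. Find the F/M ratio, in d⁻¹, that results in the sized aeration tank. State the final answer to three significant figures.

Steady-state biomass mass balance: V·X·(1 + k_d·θ_c) = Y·Q·(S₀ − S)·θ_c, so V = 0.412 × 210 × (1920 − 19.8) × 20.5 / [2420 × (1 + 0.0869 × 20.5)] = 3.37×10^6 / 6731 = 500.7 m³.
F/M = Q·S₀ / (V·X) = 210 × 1920 / (500.7 × 2420) = 0.3328 g soluble BOD₅·(g VSS·d)⁻¹.

F/M ≈ 0.333 d⁻¹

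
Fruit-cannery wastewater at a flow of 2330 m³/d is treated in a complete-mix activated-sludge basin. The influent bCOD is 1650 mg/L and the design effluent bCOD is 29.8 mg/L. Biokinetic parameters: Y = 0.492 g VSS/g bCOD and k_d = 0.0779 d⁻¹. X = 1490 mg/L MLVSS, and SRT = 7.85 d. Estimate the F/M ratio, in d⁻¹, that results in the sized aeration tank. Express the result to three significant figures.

F/M ≈ 0.425 d⁻¹

Rearranging the biomass balance for a CMAS with decay, V = Y·Q·ΔS·θ_c / [X·(1+k_d θ_c)] = 0.492 × 2330 × (1650 − 29.8) × 7.85 / [1490 × (1 + 0.0779 × 7.85)] = 1.46×10^7 / 2401 = 6072 m³.
F/M = applied load / biomass = Q·S₀/(V·X) = 2330 × 1650 / (6072 × 1490) = 0.4249 d⁻¹.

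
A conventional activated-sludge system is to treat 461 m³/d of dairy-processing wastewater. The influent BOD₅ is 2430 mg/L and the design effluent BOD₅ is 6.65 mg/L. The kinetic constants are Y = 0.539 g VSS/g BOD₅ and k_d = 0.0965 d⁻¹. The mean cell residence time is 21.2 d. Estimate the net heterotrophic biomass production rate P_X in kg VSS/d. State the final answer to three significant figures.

Observed yield with endogenous decay: Y_obs = Y / (1 + k_d·θ_c) = 0.539 / (1 + 0.0965 × 21.2) = 0.539 / 3.046 = 0.1770 g VSS/g BOD₅.
Q·(S₀ − S) = 461 × (2430 − 6.65) × 10⁻³ = 1117 kg/d removed.
P_X = Y_obs · Q(S₀ − S) = 0.1770 × 1117 = 197.7 kg VSS/d.

P_X ≈ 198 kg VSS/d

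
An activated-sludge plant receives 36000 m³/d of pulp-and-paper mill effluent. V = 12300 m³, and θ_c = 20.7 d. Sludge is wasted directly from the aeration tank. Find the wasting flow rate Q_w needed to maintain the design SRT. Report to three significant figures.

Q_w ≈ 594 m³/d

For wasting at MLVSS concentration, Q_w = V/θ_c = 12300/20.7 = 594.2 m³/d.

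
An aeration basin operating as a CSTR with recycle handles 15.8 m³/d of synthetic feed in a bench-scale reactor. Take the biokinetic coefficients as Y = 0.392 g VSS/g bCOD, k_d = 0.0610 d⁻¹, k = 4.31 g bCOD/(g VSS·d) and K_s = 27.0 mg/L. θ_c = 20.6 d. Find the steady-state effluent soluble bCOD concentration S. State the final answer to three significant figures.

Effluent substrate depends only on kinetics and SRT: S = K_s(1 + k_d θ_c) / [θ_c(Yk − k_d) − 1] = 27.0 × (1 + 0.0610 × 20.6) / [20.6 × (0.392 × 4.31 − 0.0610) − 1] = 60.93 / 32.55 = 1.872 mg/L.

S ≈ 1.87 mg/L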